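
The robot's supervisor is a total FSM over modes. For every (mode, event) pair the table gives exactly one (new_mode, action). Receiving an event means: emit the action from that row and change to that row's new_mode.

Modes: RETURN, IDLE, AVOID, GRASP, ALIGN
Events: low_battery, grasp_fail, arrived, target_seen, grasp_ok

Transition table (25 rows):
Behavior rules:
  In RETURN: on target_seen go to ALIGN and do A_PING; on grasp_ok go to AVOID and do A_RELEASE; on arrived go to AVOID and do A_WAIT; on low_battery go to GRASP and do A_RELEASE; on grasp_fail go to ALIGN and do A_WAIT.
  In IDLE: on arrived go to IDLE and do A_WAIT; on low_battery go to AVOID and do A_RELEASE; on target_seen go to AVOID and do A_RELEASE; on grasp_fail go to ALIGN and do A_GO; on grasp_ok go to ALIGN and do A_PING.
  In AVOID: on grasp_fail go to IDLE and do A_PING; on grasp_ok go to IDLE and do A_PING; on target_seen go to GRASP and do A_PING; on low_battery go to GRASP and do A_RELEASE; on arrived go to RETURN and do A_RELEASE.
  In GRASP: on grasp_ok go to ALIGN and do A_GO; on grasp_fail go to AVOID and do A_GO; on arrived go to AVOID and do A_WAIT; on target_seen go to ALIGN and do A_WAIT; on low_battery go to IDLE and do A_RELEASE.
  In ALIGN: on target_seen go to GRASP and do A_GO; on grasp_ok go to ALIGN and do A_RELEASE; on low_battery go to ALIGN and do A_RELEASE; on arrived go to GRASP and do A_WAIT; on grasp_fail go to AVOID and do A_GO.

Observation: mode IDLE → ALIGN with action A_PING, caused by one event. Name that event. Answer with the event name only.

try low_battery: (IDLE, low_battery) → (AVOID, A_RELEASE)
try grasp_fail: (IDLE, grasp_fail) → (ALIGN, A_GO)
try arrived: (IDLE, arrived) → (IDLE, A_WAIT)
try target_seen: (IDLE, target_seen) → (AVOID, A_RELEASE)
try grasp_ok: (IDLE, grasp_ok) → (ALIGN, A_PING)  ← matches

grasp_ok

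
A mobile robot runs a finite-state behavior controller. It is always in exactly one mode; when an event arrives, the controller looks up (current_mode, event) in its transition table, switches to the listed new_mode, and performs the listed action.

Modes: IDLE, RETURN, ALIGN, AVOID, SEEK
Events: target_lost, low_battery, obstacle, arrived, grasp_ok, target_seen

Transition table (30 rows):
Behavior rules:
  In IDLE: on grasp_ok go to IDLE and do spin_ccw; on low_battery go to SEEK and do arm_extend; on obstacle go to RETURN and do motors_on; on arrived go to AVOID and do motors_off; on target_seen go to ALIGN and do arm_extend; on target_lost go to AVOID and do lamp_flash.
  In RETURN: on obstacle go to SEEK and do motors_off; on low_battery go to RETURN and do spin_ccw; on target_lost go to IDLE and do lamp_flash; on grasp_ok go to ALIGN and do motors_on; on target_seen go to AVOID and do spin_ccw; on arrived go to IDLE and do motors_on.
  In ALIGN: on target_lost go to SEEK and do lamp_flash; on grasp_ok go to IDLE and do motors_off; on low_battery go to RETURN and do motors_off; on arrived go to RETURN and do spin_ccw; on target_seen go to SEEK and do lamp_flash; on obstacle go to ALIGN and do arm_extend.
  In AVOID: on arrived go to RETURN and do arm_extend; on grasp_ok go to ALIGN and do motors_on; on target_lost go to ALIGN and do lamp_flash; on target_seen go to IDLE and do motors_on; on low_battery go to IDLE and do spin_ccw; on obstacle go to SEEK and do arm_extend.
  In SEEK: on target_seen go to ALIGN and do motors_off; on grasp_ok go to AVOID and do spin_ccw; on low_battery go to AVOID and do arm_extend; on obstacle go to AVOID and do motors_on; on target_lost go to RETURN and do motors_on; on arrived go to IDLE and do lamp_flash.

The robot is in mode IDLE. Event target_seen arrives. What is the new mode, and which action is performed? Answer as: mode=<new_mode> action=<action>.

current mode = IDLE; filter table to that mode:
  (IDLE, grasp_ok) → (IDLE, spin_ccw)
  (IDLE, low_battery) → (SEEK, arm_extend)
  (IDLE, obstacle) → (RETURN, motors_on)
  (IDLE, arrived) → (AVOID, motors_off)
  (IDLE, target_seen) → (ALIGN, arm_extend)  ← event matches
  (IDLE, target_lost) → (AVOID, lamp_flash)
event = target_seen selects (ALIGN, arm_extend)

mode=ALIGN action=arm_extend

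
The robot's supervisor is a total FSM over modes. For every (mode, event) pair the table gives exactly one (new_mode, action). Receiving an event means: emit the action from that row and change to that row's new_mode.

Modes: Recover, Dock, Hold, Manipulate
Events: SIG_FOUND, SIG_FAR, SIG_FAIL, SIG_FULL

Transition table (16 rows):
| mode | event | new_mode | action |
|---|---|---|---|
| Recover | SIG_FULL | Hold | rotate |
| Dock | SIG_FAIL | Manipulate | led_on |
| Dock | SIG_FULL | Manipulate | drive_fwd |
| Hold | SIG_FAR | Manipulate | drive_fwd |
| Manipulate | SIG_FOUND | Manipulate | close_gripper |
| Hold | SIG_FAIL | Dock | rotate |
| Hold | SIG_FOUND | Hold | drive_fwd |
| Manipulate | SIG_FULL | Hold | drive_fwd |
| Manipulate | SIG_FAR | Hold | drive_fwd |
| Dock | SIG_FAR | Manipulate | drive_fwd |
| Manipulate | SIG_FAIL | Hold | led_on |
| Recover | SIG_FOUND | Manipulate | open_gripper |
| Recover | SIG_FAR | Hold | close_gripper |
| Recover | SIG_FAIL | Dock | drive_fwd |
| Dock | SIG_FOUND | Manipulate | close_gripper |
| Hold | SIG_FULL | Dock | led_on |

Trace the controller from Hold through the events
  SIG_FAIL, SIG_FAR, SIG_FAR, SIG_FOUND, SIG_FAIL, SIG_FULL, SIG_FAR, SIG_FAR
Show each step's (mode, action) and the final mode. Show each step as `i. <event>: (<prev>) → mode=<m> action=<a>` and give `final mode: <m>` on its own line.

final mode: Manipulate

1. SIG_FAIL: (Hold) → mode=Dock action=rotate
2. SIG_FAR: (Dock) → mode=Manipulate action=drive_fwd
3. SIG_FAR: (Manipulate) → mode=Hold action=drive_fwd
4. SIG_FOUND: (Hold) → mode=Hold action=drive_fwd
5. SIG_FAIL: (Hold) → mode=Dock action=rotate
6. SIG_FULL: (Dock) → mode=Manipulate action=drive_fwd
7. SIG_FAR: (Manipulate) → mode=Hold action=drive_fwd
8. SIG_FAR: (Hold) → mode=Manipulate action=drive_fwd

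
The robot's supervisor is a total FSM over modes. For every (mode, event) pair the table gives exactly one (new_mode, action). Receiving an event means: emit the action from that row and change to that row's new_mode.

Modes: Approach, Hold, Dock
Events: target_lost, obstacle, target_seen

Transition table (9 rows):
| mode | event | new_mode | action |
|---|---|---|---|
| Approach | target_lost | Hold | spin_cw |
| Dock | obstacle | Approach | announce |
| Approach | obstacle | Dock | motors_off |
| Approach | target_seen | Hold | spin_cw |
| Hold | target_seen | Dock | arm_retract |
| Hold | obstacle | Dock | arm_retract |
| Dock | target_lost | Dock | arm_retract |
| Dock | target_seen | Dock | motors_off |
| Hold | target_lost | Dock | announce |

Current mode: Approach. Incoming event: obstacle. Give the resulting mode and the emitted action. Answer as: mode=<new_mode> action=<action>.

current mode = Approach; filter table to that mode:
  (Approach, target_lost) → (Hold, spin_cw)
  (Approach, obstacle) → (Dock, motors_off)  ← event matches
  (Approach, target_seen) → (Hold, spin_cw)
event = obstacle selects (Dock, motors_off)

mode=Dock action=motors_off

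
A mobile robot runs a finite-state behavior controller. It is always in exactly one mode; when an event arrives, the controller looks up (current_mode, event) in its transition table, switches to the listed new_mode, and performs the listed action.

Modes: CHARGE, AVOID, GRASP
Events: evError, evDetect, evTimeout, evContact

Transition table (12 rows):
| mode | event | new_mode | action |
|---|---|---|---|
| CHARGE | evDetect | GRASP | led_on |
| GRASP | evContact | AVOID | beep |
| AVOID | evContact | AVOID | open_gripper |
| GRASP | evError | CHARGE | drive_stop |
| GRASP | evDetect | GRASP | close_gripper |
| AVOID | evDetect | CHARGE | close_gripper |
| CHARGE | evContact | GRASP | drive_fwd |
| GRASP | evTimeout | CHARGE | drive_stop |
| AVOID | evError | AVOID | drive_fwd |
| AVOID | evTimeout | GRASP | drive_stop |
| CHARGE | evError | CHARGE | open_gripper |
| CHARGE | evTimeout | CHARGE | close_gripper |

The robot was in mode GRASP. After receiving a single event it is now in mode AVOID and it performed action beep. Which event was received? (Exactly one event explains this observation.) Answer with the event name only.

evContact

try evError: (GRASP, evError) → (CHARGE, drive_stop)
try evDetect: (GRASP, evDetect) → (GRASP, close_gripper)
try evTimeout: (GRASP, evTimeout) → (CHARGE, drive_stop)
try evContact: (GRASP, evContact) → (AVOID, beep)  ← matches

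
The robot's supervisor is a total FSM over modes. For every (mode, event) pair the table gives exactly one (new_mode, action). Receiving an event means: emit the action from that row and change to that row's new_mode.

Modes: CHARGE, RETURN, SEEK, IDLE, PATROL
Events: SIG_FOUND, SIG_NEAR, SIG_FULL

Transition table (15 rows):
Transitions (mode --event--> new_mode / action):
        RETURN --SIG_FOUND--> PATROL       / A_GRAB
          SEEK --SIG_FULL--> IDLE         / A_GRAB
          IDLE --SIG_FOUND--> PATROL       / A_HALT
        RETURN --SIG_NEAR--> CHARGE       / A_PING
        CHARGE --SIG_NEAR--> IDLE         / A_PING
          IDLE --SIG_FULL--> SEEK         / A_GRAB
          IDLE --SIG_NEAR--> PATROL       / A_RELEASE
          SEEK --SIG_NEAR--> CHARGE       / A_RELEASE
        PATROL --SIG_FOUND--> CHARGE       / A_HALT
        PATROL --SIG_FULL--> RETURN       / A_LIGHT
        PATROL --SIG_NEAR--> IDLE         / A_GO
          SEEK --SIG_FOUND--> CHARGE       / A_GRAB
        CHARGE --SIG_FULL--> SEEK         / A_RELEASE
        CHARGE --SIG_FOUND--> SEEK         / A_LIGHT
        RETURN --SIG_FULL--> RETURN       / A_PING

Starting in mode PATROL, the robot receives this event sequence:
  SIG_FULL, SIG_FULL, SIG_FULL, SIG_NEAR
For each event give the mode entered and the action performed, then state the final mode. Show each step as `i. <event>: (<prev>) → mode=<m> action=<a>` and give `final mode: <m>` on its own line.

final mode: CHARGE

1. SIG_FULL: (PATROL) → mode=RETURN action=A_LIGHT
2. SIG_FULL: (RETURN) → mode=RETURN action=A_PING
3. SIG_FULL: (RETURN) → mode=RETURN action=A_PING
4. SIG_NEAR: (RETURN) → mode=CHARGE action=A_PING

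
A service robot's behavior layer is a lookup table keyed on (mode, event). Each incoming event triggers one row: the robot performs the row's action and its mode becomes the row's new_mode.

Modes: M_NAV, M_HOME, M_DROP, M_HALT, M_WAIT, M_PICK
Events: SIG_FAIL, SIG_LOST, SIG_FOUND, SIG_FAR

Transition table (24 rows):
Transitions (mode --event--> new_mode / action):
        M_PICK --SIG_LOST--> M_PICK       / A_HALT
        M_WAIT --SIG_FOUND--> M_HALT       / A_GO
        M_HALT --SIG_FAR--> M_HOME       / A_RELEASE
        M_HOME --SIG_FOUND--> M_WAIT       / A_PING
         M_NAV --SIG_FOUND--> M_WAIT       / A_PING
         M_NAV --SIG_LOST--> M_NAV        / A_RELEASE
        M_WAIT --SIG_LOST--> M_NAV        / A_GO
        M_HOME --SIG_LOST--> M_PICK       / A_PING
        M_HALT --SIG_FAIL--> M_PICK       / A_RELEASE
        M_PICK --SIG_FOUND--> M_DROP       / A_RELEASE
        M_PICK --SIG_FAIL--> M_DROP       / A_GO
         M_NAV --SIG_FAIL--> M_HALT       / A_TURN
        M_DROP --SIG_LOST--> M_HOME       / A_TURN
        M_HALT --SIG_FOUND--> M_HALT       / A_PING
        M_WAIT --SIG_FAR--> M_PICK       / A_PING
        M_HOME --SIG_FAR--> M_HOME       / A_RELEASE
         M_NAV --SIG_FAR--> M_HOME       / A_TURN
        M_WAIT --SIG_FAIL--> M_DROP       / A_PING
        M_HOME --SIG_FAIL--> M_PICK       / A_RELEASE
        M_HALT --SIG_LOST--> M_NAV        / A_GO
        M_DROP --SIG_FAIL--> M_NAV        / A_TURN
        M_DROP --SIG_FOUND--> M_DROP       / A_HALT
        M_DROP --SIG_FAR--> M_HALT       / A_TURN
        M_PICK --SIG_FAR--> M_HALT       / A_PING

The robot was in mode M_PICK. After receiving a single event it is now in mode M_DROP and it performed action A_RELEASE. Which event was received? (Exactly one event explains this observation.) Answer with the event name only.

SIG_FOUND

try SIG_FAIL: (M_PICK, SIG_FAIL) → (M_DROP, A_GO)
try SIG_LOST: (M_PICK, SIG_LOST) → (M_PICK, A_HALT)
try SIG_FOUND: (M_PICK, SIG_FOUND) → (M_DROP, A_RELEASE)  ← matches
try SIG_FAR: (M_PICK, SIG_FAR) → (M_HALT, A_PING)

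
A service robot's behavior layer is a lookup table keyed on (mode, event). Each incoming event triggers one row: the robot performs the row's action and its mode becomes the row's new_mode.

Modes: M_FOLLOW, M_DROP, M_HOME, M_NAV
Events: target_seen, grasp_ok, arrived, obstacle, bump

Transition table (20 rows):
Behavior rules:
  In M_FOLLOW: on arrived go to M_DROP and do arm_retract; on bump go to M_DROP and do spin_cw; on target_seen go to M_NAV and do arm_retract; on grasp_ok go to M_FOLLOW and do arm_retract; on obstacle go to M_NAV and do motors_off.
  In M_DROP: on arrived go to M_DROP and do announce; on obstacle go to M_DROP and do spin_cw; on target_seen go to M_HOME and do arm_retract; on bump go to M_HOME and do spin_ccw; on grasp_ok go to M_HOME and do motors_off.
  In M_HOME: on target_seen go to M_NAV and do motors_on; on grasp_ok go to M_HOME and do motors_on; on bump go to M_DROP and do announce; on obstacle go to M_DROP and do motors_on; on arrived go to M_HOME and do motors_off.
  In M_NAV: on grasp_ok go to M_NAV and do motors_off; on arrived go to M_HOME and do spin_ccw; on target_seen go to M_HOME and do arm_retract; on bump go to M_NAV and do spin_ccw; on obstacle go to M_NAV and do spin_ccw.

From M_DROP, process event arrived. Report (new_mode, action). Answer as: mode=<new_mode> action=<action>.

current mode = M_DROP; filter table to that mode:
  (M_DROP, arrived) → (M_DROP, announce)  ← event matches
  (M_DROP, obstacle) → (M_DROP, spin_cw)
  (M_DROP, target_seen) → (M_HOME, arm_retract)
  (M_DROP, bump) → (M_HOME, spin_ccw)
  (M_DROP, grasp_ok) → (M_HOME, motors_off)
event = arrived selects (M_DROP, announce)

mode=M_DROP action=announce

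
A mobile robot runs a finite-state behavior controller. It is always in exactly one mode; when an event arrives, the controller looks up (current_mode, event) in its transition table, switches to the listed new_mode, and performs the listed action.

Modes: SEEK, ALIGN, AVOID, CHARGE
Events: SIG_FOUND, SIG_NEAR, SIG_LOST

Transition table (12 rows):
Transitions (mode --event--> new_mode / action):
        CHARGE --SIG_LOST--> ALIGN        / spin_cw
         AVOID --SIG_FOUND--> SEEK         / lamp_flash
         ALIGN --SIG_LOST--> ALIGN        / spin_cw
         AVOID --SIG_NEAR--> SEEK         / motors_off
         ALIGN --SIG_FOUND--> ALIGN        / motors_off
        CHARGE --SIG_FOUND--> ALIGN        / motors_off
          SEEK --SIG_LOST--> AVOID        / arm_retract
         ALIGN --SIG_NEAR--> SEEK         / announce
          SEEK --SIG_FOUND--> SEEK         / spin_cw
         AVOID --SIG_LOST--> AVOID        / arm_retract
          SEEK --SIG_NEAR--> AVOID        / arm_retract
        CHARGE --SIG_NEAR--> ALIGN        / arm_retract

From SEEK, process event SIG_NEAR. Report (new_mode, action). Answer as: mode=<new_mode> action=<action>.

current mode = SEEK; filter table to that mode:
  (SEEK, SIG_LOST) → (AVOID, arm_retract)
  (SEEK, SIG_FOUND) → (SEEK, spin_cw)
  (SEEK, SIG_NEAR) → (AVOID, arm_retract)  ← event matches
event = SIG_NEAR selects (AVOID, arm_retract)

mode=AVOID action=arm_retract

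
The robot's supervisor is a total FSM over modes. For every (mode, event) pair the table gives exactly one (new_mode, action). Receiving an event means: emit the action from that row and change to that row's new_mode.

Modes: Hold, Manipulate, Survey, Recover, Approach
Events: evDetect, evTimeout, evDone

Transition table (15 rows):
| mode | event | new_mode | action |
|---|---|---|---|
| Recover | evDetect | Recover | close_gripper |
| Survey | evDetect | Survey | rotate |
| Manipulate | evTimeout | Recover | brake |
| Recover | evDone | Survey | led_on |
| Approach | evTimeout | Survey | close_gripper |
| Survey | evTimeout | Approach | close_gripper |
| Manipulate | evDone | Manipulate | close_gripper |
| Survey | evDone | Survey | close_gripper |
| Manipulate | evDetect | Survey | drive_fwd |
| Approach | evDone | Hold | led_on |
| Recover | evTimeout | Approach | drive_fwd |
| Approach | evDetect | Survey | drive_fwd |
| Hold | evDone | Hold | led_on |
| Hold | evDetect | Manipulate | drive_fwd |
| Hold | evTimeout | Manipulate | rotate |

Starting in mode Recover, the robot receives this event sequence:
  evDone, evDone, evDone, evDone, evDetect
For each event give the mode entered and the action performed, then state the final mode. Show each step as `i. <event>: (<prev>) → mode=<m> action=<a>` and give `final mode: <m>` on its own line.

final mode: Survey

1. evDone: (Recover) → mode=Survey action=led_on
2. evDone: (Survey) → mode=Survey action=close_gripper
3. evDone: (Survey) → mode=Survey action=close_gripper
4. evDone: (Survey) → mode=Survey action=close_gripper
5. evDetect: (Survey) → mode=Survey action=rotate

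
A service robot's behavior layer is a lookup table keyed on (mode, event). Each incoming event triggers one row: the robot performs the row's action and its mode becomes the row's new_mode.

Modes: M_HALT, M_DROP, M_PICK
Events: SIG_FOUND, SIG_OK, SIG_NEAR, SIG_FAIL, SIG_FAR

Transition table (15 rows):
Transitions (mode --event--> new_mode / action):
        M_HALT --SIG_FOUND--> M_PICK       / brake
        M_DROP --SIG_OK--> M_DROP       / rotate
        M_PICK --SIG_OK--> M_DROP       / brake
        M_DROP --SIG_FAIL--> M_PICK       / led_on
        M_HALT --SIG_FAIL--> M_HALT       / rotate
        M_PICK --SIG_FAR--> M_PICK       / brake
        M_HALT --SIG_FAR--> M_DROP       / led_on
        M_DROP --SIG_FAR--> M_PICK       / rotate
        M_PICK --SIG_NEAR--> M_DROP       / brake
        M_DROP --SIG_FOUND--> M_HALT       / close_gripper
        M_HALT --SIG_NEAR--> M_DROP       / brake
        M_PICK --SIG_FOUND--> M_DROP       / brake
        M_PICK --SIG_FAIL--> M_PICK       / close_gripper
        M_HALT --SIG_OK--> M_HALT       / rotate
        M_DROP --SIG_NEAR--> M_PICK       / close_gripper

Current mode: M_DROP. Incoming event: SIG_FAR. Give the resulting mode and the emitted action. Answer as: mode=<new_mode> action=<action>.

current mode = M_DROP; filter table to that mode:
  (M_DROP, SIG_OK) → (M_DROP, rotate)
  (M_DROP, SIG_FAIL) → (M_PICK, led_on)
  (M_DROP, SIG_FAR) → (M_PICK, rotate)  ← event matches
  (M_DROP, SIG_FOUND) → (M_HALT, close_gripper)
  (M_DROP, SIG_NEAR) → (M_PICK, close_gripper)
event = SIG_FAR selects (M_PICK, rotate)

mode=M_PICK action=rotate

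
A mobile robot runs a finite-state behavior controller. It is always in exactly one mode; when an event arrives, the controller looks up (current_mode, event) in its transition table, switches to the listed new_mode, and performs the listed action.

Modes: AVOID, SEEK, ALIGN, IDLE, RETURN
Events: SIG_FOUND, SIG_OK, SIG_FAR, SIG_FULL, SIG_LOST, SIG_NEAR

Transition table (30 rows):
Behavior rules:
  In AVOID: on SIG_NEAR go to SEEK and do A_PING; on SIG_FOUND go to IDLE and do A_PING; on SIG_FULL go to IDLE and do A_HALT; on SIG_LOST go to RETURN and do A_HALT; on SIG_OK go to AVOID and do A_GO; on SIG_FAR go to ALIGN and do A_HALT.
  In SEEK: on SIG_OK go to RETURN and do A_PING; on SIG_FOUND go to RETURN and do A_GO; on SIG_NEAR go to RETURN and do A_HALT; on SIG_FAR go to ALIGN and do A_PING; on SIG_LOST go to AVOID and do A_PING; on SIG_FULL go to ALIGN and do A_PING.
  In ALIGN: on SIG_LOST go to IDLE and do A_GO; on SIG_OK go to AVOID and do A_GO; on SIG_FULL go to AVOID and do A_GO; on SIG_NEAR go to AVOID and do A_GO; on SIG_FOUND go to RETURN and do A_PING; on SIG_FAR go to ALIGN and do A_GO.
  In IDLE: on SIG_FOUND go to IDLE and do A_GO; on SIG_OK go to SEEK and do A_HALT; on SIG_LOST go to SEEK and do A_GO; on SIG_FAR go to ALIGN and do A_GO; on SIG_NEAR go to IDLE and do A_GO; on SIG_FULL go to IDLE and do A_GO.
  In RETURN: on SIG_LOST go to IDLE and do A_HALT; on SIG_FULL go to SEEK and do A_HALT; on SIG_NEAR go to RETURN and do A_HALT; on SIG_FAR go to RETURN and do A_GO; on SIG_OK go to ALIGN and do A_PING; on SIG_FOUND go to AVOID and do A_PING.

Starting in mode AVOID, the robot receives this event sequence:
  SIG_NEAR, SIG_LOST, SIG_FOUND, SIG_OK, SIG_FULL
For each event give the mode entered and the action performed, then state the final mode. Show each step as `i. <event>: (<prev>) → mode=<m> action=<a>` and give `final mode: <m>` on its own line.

final mode: ALIGN

1. SIG_NEAR: (AVOID) → mode=SEEK action=A_PING
2. SIG_LOST: (SEEK) → mode=AVOID action=A_PING
3. SIG_FOUND: (AVOID) → mode=IDLE action=A_PING
4. SIG_OK: (IDLE) → mode=SEEK action=A_HALT
5. SIG_FULL: (SEEK) → mode=ALIGN action=A_PING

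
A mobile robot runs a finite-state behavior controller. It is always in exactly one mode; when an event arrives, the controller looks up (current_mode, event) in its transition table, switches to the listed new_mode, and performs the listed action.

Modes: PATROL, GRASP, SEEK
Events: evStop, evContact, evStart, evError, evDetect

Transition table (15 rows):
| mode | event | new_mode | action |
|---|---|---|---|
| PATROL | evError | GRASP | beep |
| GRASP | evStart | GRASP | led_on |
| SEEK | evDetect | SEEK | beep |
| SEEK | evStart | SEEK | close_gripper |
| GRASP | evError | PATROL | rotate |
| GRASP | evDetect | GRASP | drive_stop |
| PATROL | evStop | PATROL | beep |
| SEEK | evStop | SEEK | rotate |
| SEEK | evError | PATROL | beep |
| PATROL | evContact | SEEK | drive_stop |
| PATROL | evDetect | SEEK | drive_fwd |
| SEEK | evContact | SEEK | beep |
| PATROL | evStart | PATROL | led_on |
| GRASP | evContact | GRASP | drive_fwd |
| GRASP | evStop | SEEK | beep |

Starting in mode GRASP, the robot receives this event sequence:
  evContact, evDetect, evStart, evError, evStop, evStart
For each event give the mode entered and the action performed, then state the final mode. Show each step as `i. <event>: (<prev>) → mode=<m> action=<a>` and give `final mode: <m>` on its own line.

1. evContact: (GRASP) → mode=GRASP action=drive_fwd
2. evDetect: (GRASP) → mode=GRASP action=drive_stop
3. evStart: (GRASP) → mode=GRASP action=led_on
4. evError: (GRASP) → mode=PATROL action=rotate
5. evStop: (PATROL) → mode=PATROL action=beep
6. evStart: (PATROL) → mode=PATROL action=led_on

final mode: PATROL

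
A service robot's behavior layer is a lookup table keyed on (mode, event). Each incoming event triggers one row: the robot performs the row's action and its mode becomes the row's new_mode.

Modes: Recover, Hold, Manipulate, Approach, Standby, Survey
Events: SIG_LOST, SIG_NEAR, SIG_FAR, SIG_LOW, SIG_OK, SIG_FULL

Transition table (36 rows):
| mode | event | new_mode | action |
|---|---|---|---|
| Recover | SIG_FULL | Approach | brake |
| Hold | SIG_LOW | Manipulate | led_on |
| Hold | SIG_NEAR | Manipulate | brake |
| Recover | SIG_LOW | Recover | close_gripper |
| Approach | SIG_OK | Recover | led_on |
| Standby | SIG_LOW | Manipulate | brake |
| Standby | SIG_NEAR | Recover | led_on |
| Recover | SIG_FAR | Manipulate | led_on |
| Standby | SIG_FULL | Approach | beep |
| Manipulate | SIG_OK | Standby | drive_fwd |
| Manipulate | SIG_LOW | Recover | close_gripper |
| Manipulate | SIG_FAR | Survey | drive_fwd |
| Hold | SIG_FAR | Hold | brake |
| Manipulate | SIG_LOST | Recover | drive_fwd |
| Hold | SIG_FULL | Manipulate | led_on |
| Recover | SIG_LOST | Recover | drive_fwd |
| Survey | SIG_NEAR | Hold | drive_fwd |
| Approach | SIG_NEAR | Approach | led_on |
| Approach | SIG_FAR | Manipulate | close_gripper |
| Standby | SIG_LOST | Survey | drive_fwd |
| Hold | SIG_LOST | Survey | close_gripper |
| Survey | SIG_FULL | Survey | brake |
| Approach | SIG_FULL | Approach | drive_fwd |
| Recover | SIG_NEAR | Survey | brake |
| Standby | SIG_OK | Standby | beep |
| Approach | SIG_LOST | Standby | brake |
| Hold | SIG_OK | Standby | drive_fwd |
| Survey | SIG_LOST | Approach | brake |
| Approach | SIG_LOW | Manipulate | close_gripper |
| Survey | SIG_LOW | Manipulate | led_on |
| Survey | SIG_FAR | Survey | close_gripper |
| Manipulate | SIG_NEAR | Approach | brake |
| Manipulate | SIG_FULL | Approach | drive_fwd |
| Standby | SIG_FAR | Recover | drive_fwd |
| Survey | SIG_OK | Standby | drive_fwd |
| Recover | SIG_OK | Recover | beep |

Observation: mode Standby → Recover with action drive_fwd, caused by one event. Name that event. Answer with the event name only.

try SIG_LOST: (Standby, SIG_LOST) → (Survey, drive_fwd)
try SIG_NEAR: (Standby, SIG_NEAR) → (Recover, led_on)
try SIG_FAR: (Standby, SIG_FAR) → (Recover, drive_fwd)  ← matches
try SIG_LOW: (Standby, SIG_LOW) → (Manipulate, brake)
try SIG_OK: (Standby, SIG_OK) → (Standby, beep)
try SIG_FULL: (Standby, SIG_FULL) → (Approach, beep)

SIG_FAR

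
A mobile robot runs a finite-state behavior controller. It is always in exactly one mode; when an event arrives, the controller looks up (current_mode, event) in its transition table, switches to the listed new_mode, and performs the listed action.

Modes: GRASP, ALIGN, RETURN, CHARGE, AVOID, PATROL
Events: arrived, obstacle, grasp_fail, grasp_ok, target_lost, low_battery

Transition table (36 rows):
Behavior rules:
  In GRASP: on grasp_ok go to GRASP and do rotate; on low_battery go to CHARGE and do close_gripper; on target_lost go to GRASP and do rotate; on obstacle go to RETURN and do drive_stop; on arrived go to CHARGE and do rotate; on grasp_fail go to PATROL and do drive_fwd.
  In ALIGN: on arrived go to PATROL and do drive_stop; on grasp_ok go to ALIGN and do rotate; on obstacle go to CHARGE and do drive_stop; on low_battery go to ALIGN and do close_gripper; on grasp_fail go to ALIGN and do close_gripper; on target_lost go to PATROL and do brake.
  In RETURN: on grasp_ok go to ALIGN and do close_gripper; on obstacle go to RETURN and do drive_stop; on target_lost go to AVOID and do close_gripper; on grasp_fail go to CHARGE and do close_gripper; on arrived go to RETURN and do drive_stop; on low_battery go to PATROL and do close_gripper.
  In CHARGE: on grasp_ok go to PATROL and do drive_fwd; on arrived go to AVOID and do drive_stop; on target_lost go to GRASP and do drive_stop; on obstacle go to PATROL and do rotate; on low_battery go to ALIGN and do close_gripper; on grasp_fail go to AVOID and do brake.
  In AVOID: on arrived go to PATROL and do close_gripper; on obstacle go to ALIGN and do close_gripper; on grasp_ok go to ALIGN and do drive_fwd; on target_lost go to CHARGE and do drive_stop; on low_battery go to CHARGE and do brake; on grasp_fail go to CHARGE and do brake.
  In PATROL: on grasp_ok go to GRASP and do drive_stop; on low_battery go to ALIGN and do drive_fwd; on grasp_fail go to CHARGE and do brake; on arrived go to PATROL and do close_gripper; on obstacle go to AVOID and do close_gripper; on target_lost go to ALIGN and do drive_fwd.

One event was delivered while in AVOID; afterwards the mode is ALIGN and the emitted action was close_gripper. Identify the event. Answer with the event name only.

obstacle

try arrived: (AVOID, arrived) → (PATROL, close_gripper)
try obstacle: (AVOID, obstacle) → (ALIGN, close_gripper)  ← matches
try grasp_fail: (AVOID, grasp_fail) → (CHARGE, brake)
try grasp_ok: (AVOID, grasp_ok) → (ALIGN, drive_fwd)
try target_lost: (AVOID, target_lost) → (CHARGE, drive_stop)
try low_battery: (AVOID, low_battery) → (CHARGE, brake)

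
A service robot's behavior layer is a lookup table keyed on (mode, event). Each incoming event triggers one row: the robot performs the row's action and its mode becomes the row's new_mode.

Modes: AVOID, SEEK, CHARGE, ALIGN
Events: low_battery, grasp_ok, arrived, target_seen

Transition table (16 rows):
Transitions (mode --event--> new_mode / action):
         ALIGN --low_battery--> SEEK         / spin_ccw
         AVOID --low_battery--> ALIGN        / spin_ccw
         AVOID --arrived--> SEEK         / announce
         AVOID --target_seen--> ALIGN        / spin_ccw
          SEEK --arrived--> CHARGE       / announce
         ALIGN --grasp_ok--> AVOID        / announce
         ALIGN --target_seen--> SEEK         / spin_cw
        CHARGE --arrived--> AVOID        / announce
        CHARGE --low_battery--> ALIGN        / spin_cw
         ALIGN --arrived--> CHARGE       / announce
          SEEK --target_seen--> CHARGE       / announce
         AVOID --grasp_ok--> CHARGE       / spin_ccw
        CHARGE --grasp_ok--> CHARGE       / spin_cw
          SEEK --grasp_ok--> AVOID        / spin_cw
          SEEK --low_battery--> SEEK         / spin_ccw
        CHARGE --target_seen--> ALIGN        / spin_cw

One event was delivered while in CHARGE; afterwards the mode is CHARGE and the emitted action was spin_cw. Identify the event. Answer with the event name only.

grasp_ok

try low_battery: (CHARGE, low_battery) → (ALIGN, spin_cw)
try grasp_ok: (CHARGE, grasp_ok) → (CHARGE, spin_cw)  ← matches
try arrived: (CHARGE, arrived) → (AVOID, announce)
try target_seen: (CHARGE, target_seen) → (ALIGN, spin_cw)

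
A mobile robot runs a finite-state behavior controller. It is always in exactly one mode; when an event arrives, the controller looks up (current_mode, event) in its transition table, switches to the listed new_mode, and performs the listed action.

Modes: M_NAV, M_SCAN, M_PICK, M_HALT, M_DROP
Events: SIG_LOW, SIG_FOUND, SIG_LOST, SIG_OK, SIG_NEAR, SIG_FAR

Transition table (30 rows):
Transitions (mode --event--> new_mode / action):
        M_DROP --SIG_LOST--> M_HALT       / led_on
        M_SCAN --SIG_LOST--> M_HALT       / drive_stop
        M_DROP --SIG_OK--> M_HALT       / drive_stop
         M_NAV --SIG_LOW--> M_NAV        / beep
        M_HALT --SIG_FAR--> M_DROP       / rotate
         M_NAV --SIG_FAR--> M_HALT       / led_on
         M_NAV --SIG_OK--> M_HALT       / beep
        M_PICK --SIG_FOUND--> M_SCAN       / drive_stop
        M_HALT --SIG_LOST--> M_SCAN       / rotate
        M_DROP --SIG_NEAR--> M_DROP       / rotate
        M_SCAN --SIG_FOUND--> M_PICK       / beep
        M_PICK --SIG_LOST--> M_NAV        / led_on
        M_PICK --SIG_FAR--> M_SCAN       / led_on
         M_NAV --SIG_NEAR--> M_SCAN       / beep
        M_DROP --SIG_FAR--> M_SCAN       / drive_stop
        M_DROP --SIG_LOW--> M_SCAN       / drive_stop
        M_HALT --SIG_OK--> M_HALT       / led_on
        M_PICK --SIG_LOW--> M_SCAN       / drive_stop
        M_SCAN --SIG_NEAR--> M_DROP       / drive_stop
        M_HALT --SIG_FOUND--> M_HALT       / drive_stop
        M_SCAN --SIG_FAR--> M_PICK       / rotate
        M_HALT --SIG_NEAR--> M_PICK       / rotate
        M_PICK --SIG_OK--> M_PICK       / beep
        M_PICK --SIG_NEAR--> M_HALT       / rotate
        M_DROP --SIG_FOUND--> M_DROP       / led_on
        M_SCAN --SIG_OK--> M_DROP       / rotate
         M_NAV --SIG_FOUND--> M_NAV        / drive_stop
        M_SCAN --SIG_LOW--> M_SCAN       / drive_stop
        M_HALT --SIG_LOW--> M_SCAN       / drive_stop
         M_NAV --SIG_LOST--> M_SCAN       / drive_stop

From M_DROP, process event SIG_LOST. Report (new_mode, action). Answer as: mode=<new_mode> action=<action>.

current mode = M_DROP; filter table to that mode:
  (M_DROP, SIG_LOST) → (M_HALT, led_on)  ← event matches
  (M_DROP, SIG_OK) → (M_HALT, drive_stop)
  (M_DROP, SIG_NEAR) → (M_DROP, rotate)
  (M_DROP, SIG_FAR) → (M_SCAN, drive_stop)
  (M_DROP, SIG_LOW) → (M_SCAN, drive_stop)
  (M_DROP, SIG_FOUND) → (M_DROP, led_on)
event = SIG_LOST selects (M_HALT, led_on)

mode=M_HALT action=led_on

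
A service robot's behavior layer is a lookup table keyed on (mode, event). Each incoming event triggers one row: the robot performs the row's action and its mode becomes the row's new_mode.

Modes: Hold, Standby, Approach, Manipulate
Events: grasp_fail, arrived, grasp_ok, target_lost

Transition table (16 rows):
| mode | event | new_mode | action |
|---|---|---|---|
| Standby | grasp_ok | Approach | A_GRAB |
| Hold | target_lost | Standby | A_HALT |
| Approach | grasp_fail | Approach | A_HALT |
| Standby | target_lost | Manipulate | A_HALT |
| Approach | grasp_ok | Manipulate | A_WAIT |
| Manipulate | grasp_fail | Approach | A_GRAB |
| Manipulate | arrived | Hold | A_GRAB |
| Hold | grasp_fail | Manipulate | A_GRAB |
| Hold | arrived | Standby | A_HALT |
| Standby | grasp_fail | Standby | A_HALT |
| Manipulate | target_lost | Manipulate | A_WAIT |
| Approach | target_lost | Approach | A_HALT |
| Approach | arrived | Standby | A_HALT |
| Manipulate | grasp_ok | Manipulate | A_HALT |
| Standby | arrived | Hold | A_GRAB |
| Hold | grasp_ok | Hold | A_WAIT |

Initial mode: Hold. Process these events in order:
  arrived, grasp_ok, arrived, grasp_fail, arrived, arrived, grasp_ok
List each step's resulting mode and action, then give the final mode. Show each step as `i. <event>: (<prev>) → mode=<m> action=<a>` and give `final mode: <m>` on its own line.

final mode: Approach

1. arrived: (Hold) → mode=Standby action=A_HALT
2. grasp_ok: (Standby) → mode=Approach action=A_GRAB
3. arrived: (Approach) → mode=Standby action=A_HALT
4. grasp_fail: (Standby) → mode=Standby action=A_HALT
5. arrived: (Standby) → mode=Hold action=A_GRAB
6. arrived: (Hold) → mode=Standby action=A_HALT
7. grasp_ok: (Standby) → mode=Approach action=A_GRAB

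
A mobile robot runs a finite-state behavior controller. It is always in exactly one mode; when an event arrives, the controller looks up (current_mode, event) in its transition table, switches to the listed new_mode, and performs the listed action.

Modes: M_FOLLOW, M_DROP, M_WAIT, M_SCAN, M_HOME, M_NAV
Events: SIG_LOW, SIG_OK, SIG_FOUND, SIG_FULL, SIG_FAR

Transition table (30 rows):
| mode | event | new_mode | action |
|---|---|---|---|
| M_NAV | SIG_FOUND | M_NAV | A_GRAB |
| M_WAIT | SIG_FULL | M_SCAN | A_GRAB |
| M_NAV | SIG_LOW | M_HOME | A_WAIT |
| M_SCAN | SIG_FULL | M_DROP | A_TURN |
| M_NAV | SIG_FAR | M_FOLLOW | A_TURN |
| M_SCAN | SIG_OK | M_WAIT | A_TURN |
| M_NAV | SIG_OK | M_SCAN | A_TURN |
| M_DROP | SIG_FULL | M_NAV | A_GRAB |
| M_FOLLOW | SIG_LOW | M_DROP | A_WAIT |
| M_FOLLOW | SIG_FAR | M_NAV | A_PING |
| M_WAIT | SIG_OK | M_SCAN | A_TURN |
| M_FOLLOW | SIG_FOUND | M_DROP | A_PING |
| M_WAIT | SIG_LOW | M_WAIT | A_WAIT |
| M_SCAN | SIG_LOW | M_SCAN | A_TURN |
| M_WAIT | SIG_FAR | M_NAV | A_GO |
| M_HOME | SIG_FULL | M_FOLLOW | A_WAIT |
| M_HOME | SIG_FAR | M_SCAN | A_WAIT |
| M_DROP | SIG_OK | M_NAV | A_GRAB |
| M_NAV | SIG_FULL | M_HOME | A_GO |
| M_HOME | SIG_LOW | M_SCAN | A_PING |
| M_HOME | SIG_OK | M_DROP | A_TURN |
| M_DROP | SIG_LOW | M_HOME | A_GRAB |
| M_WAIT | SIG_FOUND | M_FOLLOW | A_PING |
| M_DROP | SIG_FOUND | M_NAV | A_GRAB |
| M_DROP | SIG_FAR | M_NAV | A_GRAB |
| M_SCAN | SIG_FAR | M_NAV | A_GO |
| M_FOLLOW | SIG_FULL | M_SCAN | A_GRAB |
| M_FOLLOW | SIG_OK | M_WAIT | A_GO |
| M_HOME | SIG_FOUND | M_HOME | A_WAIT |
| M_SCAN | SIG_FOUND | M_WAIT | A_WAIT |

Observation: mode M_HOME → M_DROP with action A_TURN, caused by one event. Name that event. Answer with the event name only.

try SIG_LOW: (M_HOME, SIG_LOW) → (M_SCAN, A_PING)
try SIG_OK: (M_HOME, SIG_OK) → (M_DROP, A_TURN)  ← matches
try SIG_FOUND: (M_HOME, SIG_FOUND) → (M_HOME, A_WAIT)
try SIG_FULL: (M_HOME, SIG_FULL) → (M_FOLLOW, A_WAIT)
try SIG_FAR: (M_HOME, SIG_FAR) → (M_SCAN, A_WAIT)

SIG_OK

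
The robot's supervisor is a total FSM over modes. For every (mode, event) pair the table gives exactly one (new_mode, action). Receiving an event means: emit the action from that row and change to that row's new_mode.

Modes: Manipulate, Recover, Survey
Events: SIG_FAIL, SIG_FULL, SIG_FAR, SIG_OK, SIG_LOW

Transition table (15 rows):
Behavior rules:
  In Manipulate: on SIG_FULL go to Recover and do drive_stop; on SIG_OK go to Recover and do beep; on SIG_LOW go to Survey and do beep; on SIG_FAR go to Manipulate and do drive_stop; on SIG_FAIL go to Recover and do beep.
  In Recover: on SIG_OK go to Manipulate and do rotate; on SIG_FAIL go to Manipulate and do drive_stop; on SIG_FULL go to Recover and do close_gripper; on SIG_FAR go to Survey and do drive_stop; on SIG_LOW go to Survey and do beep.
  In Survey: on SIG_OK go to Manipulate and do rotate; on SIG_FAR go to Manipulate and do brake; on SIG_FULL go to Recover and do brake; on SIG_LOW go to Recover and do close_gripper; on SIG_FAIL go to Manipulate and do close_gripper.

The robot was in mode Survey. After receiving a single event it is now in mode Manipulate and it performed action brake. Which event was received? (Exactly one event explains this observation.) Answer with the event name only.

try SIG_FAIL: (Survey, SIG_FAIL) → (Manipulate, close_gripper)
try SIG_FULL: (Survey, SIG_FULL) → (Recover, brake)
try SIG_FAR: (Survey, SIG_FAR) → (Manipulate, brake)  ← matches
try SIG_OK: (Survey, SIG_OK) → (Manipulate, rotate)
try SIG_LOW: (Survey, SIG_LOW) → (Recover, close_gripper)

SIG_FAR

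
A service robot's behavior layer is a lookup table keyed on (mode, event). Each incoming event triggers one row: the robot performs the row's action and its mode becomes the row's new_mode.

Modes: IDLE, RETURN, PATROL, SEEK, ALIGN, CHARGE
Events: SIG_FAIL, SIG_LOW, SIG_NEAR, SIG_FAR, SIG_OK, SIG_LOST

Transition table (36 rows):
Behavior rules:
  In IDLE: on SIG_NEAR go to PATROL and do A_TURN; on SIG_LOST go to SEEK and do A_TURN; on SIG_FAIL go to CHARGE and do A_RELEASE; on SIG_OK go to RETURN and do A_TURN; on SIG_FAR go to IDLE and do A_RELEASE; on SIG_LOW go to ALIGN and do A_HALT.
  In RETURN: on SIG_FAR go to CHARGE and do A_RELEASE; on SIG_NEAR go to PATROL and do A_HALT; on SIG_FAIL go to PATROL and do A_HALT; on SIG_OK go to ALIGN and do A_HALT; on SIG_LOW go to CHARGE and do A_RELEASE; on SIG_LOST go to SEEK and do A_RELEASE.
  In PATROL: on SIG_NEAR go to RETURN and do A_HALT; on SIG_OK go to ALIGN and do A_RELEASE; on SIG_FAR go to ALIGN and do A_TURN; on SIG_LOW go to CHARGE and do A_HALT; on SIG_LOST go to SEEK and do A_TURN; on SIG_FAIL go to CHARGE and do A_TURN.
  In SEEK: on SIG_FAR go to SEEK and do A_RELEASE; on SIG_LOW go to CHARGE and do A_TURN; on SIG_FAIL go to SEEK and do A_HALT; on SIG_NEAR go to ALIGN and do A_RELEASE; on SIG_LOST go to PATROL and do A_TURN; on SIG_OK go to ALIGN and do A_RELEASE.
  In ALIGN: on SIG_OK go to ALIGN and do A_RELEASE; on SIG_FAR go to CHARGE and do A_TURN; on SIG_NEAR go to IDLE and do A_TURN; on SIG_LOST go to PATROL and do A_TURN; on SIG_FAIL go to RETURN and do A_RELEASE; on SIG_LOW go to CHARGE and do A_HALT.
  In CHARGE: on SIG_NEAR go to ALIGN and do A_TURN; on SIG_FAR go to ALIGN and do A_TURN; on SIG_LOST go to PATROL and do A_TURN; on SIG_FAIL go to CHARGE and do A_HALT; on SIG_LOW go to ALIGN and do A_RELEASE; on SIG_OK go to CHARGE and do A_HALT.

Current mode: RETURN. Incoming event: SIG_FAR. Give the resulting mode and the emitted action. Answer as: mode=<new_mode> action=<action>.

mode=CHARGE action=A_RELEASE

current mode = RETURN; filter table to that mode:
  (RETURN, SIG_FAR) → (CHARGE, A_RELEASE)  ← event matches
  (RETURN, SIG_NEAR) → (PATROL, A_HALT)
  (RETURN, SIG_FAIL) → (PATROL, A_HALT)
  (RETURN, SIG_OK) → (ALIGN, A_HALT)
  (RETURN, SIG_LOW) → (CHARGE, A_RELEASE)
  (RETURN, SIG_LOST) → (SEEK, A_RELEASE)
event = SIG_FAR selects (CHARGE, A_RELEASE)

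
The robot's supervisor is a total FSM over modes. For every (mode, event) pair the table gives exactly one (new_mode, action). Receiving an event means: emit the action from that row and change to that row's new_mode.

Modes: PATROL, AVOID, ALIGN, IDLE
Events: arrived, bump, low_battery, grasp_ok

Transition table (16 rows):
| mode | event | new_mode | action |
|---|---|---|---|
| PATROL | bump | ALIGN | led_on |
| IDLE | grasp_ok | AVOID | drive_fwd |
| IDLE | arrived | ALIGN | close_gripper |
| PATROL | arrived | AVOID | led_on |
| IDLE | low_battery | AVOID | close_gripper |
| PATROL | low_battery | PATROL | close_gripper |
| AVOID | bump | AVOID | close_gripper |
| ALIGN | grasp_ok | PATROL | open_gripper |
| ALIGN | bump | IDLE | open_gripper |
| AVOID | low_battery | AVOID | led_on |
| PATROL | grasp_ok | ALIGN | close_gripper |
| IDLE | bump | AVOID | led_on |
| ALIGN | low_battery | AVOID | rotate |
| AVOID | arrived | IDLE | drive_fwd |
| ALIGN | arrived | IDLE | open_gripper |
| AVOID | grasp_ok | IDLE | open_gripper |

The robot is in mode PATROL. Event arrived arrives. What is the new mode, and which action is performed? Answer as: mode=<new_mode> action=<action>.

current mode = PATROL; filter table to that mode:
  (PATROL, bump) → (ALIGN, led_on)
  (PATROL, arrived) → (AVOID, led_on)  ← event matches
  (PATROL, low_battery) → (PATROL, close_gripper)
  (PATROL, grasp_ok) → (ALIGN, close_gripper)
event = arrived selects (AVOID, led_on)

mode=AVOID action=led_on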